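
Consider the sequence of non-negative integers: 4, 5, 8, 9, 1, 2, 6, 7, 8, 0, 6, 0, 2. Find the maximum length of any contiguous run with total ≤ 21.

→ 4: sum 4, len 1
→ 5: sum 9, len 2
→ 8: sum 17, len 3
→ 9 (dropped 4, 5): sum 17, len 2
→ 1: sum 18, len 3
→ 2: sum 20, len 4
→ 6 (dropped 8): sum 18, len 4
→ 7 (dropped 9): sum 16, len 4
→ 8 (dropped 1, 2): sum 21, len 3
→ 0: sum 21, len 4
→ 6 (dropped 6): sum 21, len 4
→ 0: sum 21, len 5
→ 2 (dropped 7): sum 16, len 5
Longest length seen: 5.

5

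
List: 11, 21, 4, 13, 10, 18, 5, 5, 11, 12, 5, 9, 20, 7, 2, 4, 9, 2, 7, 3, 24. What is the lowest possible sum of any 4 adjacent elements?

(11, 21, 4, 13) → sum 49
(21, 4, 13, 10) → sum 48
(4, 13, 10, 18) → sum 45
(13, 10, 18, 5) → sum 46
(10, 18, 5, 5) → sum 38
(18, 5, 5, 11) → sum 39
(5, 5, 11, 12) → sum 33
(5, 11, 12, 5) → sum 33
(11, 12, 5, 9) → sum 37
(12, 5, 9, 20) → sum 46
(5, 9, 20, 7) → sum 41
(9, 20, 7, 2) → sum 38
(20, 7, 2, 4) → sum 33
(7, 2, 4, 9) → sum 22
(2, 4, 9, 2) → sum 17
(4, 9, 2, 7) → sum 22
(9, 2, 7, 3) → sum 21
(2, 7, 3, 24) → sum 36
Lowest of these is 17.

17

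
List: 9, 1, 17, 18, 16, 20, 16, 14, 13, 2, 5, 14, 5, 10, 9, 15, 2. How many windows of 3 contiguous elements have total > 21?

(9, 1, 17) → sum 27  > 21 ✓
(1, 17, 18) → sum 36  > 21 ✓
(17, 18, 16) → sum 51  > 21 ✓
(18, 16, 20) → sum 54  > 21 ✓
(16, 20, 16) → sum 52  > 21 ✓
(20, 16, 14) → sum 50  > 21 ✓
(16, 14, 13) → sum 43  > 21 ✓
(14, 13, 2) → sum 29  > 21 ✓
(13, 2, 5) → sum 20
(2, 5, 14) → sum 21
(5, 14, 5) → sum 24  > 21 ✓
(14, 5, 10) → sum 29  > 21 ✓
(5, 10, 9) → sum 24  > 21 ✓
(10, 9, 15) → sum 34  > 21 ✓
(9, 15, 2) → sum 26  > 21 ✓
13 windows satisfy the condition.

13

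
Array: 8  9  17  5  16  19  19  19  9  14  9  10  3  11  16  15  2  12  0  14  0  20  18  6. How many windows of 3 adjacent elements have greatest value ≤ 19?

19

(8, 9, 17) → max 17  ≤ 19 ✓
(9, 17, 5) → max 17  ≤ 19 ✓
(17, 5, 16) → max 17  ≤ 19 ✓
(5, 16, 19) → max 19  ≤ 19 ✓
(16, 19, 19) → max 19  ≤ 19 ✓
(19, 19, 19) → max 19  ≤ 19 ✓
(19, 19, 9) → max 19  ≤ 19 ✓
(19, 9, 14) → max 19  ≤ 19 ✓
(9, 14, 9) → max 14  ≤ 19 ✓
(14, 9, 10) → max 14  ≤ 19 ✓
(9, 10, 3) → max 10  ≤ 19 ✓
(10, 3, 11) → max 11  ≤ 19 ✓
(3, 11, 16) → max 16  ≤ 19 ✓
(11, 16, 15) → max 16  ≤ 19 ✓
(16, 15, 2) → max 16  ≤ 19 ✓
(15, 2, 12) → max 15  ≤ 19 ✓
(2, 12, 0) → max 12  ≤ 19 ✓
(12, 0, 14) → max 14  ≤ 19 ✓
(0, 14, 0) → max 14  ≤ 19 ✓
(14, 0, 20) → max 20
(0, 20, 18) → max 20
(20, 18, 6) → max 20
19 windows satisfy the condition.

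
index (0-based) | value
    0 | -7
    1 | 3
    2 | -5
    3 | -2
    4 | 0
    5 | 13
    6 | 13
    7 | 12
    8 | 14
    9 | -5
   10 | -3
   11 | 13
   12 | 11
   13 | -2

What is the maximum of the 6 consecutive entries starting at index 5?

Elements at indices 5..10: 13, 13, 12, 14, -5, -3
max(13, 13, 12, 14, -5, -3) = 14

14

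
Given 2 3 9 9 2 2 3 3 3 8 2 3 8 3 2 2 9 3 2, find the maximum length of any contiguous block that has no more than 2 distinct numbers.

add 2: window [2] (1 distinct), len 1
add 3: window [2, 3] (2 distinct), len 2
add 9: window [3, 9] (2 distinct), len 2
add 9: window [3, 9, 9] (2 distinct), len 3
add 2: window [9, 9, 2] (2 distinct), len 3
add 2: window [9, 9, 2, 2] (2 distinct), len 4
add 3: window [2, 2, 3] (2 distinct), len 3
add 3: window [2, 2, 3, 3] (2 distinct), len 4
add 3: window [2, 2, 3, 3, 3] (2 distinct), len 5
add 8: window [3, 3, 3, 8] (2 distinct), len 4
add 2: window [8, 2] (2 distinct), len 2
add 3: window [2, 3] (2 distinct), len 2
add 8: window [3, 8] (2 distinct), len 2
add 3: window [3, 8, 3] (2 distinct), len 3
add 2: window [3, 2] (2 distinct), len 2
add 2: window [3, 2, 2] (2 distinct), len 3
add 9: window [2, 2, 9] (2 distinct), len 3
add 3: window [9, 3] (2 distinct), len 2
add 2: window [3, 2] (2 distinct), len 2
Longest length with ≤2 distinct: 5.

5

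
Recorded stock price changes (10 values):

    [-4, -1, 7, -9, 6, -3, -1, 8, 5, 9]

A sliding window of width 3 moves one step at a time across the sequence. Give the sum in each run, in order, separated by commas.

2, -3, 4, -6, 2, 4, 12, 22

Sliding a size-3 window across the 10 values:
[-4, -1, 7] → sum 2
[-1, 7, -9] → sum -3
[7, -9, 6] → sum 4
[-9, 6, -3] → sum -6
[6, -3, -1] → sum 2
[-3, -1, 8] → sum 4
[-1, 8, 5] → sum 12
[8, 5, 9] → sum 22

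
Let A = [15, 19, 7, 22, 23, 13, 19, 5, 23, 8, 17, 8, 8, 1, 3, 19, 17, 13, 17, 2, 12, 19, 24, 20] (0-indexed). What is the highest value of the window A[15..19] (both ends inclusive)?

19

Elements at indices 15..19: 19, 17, 13, 17, 2
max(19, 17, 13, 17, 2) = 19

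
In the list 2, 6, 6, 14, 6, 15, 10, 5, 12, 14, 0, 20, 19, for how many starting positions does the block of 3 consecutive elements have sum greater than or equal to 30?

2 6 6 → sum 14
6 6 14 → sum 26
6 14 6 → sum 26
14 6 15 → sum 35  ≥ 30 ✓
6 15 10 → sum 31  ≥ 30 ✓
15 10 5 → sum 30  ≥ 30 ✓
10 5 12 → sum 27
5 12 14 → sum 31  ≥ 30 ✓
12 14 0 → sum 26
14 0 20 → sum 34  ≥ 30 ✓
0 20 19 → sum 39  ≥ 30 ✓
6 windows satisfy the condition.

6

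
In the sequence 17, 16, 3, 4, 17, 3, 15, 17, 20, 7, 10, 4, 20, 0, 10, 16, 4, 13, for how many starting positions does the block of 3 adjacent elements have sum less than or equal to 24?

5

17 16 3 → sum 36
16 3 4 → sum 23  ≤ 24 ✓
3 4 17 → sum 24  ≤ 24 ✓
4 17 3 → sum 24  ≤ 24 ✓
17 3 15 → sum 35
3 15 17 → sum 35
15 17 20 → sum 52
17 20 7 → sum 44
20 7 10 → sum 37
7 10 4 → sum 21  ≤ 24 ✓
10 4 20 → sum 34
4 20 0 → sum 24  ≤ 24 ✓
20 0 10 → sum 30
0 10 16 → sum 26
10 16 4 → sum 30
16 4 13 → sum 33
5 windows satisfy the condition.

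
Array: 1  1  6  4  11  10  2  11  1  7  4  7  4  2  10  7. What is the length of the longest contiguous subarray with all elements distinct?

6

[1] len 1
[1] len 1
[1, 6] len 2
[1, 6, 4] len 3
[1, 6, 4, 11] len 4
[1, 6, 4, 11, 10] len 5
[1, 6, 4, 11, 10, 2] len 6
[10, 2, 11] len 3
[10, 2, 11, 1] len 4
[10, 2, 11, 1, 7] len 5
[10, 2, 11, 1, 7, 4] len 6
[4, 7] len 2
[7, 4] len 2
[7, 4, 2] len 3
[7, 4, 2, 10] len 4
[4, 2, 10, 7] len 4
Longest all-distinct length: 6.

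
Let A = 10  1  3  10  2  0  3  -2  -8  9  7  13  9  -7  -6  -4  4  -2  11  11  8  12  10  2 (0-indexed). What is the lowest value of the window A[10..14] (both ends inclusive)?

-7

Elements at indices 10..14: 7, 13, 9, -7, -6
min(7, 13, 9, -7, -6) = -7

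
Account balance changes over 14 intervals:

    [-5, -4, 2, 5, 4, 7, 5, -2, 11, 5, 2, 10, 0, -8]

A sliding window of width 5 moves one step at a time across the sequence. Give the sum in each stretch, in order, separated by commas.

2, 14, 23, 19, 25, 26, 21, 26, 28, 9

Sliding a size-5 window across the 14 values:
-5 -4 2 5 4 → sum 2
-4 2 5 4 7 → sum 14
2 5 4 7 5 → sum 23
5 4 7 5 -2 → sum 19
4 7 5 -2 11 → sum 25
7 5 -2 11 5 → sum 26
5 -2 11 5 2 → sum 21
-2 11 5 2 10 → sum 26
11 5 2 10 0 → sum 28
5 2 10 0 -8 → sum 9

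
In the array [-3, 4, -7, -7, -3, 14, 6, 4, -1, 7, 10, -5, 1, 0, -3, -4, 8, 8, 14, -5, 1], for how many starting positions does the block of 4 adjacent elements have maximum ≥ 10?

11

-3 4 -7 -7 → max 4
4 -7 -7 -3 → max 4
-7 -7 -3 14 → max 14  ≥ 10 ✓
-7 -3 14 6 → max 14  ≥ 10 ✓
-3 14 6 4 → max 14  ≥ 10 ✓
14 6 4 -1 → max 14  ≥ 10 ✓
6 4 -1 7 → max 7
4 -1 7 10 → max 10  ≥ 10 ✓
-1 7 10 -5 → max 10  ≥ 10 ✓
7 10 -5 1 → max 10  ≥ 10 ✓
10 -5 1 0 → max 10  ≥ 10 ✓
-5 1 0 -3 → max 1
1 0 -3 -4 → max 1
0 -3 -4 8 → max 8
-3 -4 8 8 → max 8
-4 8 8 14 → max 14  ≥ 10 ✓
8 8 14 -5 → max 14  ≥ 10 ✓
8 14 -5 1 → max 14  ≥ 10 ✓
11 windows satisfy the condition.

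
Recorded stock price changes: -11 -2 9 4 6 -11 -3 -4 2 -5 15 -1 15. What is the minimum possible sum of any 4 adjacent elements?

Window sums for each of the 10 positions:
(-11, -2, 9, 4) → sum 0
(-2, 9, 4, 6) → sum 17
(9, 4, 6, -11) → sum 8
(4, 6, -11, -3) → sum -4
(6, -11, -3, -4) → sum -12
(-11, -3, -4, 2) → sum -16
(-3, -4, 2, -5) → sum -10
(-4, 2, -5, 15) → sum 8
(2, -5, 15, -1) → sum 11
(-5, 15, -1, 15) → sum 24
Minimum of these is -16.

-16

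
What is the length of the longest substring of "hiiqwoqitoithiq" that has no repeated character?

add h: [h] len 1
add i: [h, i] len 2
add i (repeat i, move left end past it): [i] len 1
add q: [i, q] len 2
add w: [i, q, w] len 3
add o: [i, q, w, o] len 4
add q (repeat q, move left end past it): [w, o, q] len 3
add i: [w, o, q, i] len 4
add t: [w, o, q, i, t] len 5
add o (repeat o, move left end past it): [q, i, t, o] len 4
add i (repeat i, move left end past it): [t, o, i] len 3
add t (repeat t, move left end past it): [o, i, t] len 3
add h: [o, i, t, h] len 4
add i (repeat i, move left end past it): [t, h, i] len 3
add q: [t, h, i, q] len 4
Longest all-distinct length: 5.

5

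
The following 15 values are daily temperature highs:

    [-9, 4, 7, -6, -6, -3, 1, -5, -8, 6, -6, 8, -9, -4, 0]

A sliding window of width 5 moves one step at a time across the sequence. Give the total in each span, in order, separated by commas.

(-9, 4, 7, -6, -6) → sum -10
(4, 7, -6, -6, -3) → sum -4
(7, -6, -6, -3, 1) → sum -7
(-6, -6, -3, 1, -5) → sum -19
(-6, -3, 1, -5, -8) → sum -21
(-3, 1, -5, -8, 6) → sum -9
(1, -5, -8, 6, -6) → sum -12
(-5, -8, 6, -6, 8) → sum -5
(-8, 6, -6, 8, -9) → sum -9
(6, -6, 8, -9, -4) → sum -5
(-6, 8, -9, -4, 0) → sum -11

-10, -4, -7, -19, -21, -9, -12, -5, -9, -5, -11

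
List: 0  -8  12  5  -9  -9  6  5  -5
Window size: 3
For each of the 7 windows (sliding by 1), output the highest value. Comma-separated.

12, 12, 12, 5, 6, 6, 6

Sliding a size-3 window across the 9 values:
[0, -8, 12] → max 12
[-8, 12, 5] → max 12
[12, 5, -9] → max 12
[5, -9, -9] → max 5
[-9, -9, 6] → max 6
[-9, 6, 5] → max 6
[6, 5, -5] → max 6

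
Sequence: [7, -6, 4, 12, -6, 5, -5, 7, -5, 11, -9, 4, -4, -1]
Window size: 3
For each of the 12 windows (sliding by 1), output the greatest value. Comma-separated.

7, 12, 12, 12, 5, 7, 7, 11, 11, 11, 4, 4

(7, -6, 4) → max 7
(-6, 4, 12) → max 12
(4, 12, -6) → max 12
(12, -6, 5) → max 12
(-6, 5, -5) → max 5
(5, -5, 7) → max 7
(-5, 7, -5) → max 7
(7, -5, 11) → max 11
(-5, 11, -9) → max 11
(11, -9, 4) → max 11
(-9, 4, -4) → max 4
(4, -4, -1) → max 4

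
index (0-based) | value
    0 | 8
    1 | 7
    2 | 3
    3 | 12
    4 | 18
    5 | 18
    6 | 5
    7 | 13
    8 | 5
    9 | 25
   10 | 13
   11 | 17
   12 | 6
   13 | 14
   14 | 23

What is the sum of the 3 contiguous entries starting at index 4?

41

Elements at indices 4..6: 18, 18, 5
sum(18, 18, 5) = 41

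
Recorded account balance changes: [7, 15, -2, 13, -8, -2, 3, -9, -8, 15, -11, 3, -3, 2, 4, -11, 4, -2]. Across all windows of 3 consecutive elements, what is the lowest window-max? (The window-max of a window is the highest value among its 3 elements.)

3

[7, 15, -2] → max 15
[15, -2, 13] → max 15
[-2, 13, -8] → max 13
[13, -8, -2] → max 13
[-8, -2, 3] → max 3
[-2, 3, -9] → max 3
[3, -9, -8] → max 3
[-9, -8, 15] → max 15
[-8, 15, -11] → max 15
[15, -11, 3] → max 15
[-11, 3, -3] → max 3
[3, -3, 2] → max 3
[-3, 2, 4] → max 4
[2, 4, -11] → max 4
[4, -11, 4] → max 4
[-11, 4, -2] → max 4
Lowest of these is 3.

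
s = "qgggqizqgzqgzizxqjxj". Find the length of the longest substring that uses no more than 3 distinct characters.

7

[q] 1 distinct, len 1
[q, g] 2 distinct, len 2
[q, g, g] 2 distinct, len 3
[q, g, g, g] 2 distinct, len 4
[q, g, g, g, q] 2 distinct, len 5
[q, g, g, g, q, i] 3 distinct, len 6
[q, i, z] 3 distinct, len 3
[q, i, z, q] 3 distinct, len 4
[z, q, g] 3 distinct, len 3
[z, q, g, z] 3 distinct, len 4
[z, q, g, z, q] 3 distinct, len 5
[z, q, g, z, q, g] 3 distinct, len 6
[z, q, g, z, q, g, z] 3 distinct, len 7
[g, z, i] 3 distinct, len 3
[g, z, i, z] 3 distinct, len 4
[z, i, z, x] 3 distinct, len 4
[z, x, q] 3 distinct, len 3
[x, q, j] 3 distinct, len 3
[x, q, j, x] 3 distinct, len 4
[x, q, j, x, j] 3 distinct, len 5
Longest length with ≤3 distinct: 7.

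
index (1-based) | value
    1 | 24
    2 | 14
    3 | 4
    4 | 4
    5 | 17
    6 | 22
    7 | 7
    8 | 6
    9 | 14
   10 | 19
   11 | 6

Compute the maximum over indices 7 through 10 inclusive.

19

Elements at indices 7..10: 7, 6, 14, 19
max(7, 6, 14, 19) = 19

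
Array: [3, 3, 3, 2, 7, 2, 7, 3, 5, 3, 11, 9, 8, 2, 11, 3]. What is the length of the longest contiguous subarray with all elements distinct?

6

[3] len 1
[3] len 1
[3] len 1
[3, 2] len 2
[3, 2, 7] len 3
[7, 2] len 2
[2, 7] len 2
[2, 7, 3] len 3
[2, 7, 3, 5] len 4
[5, 3] len 2
[5, 3, 11] len 3
[5, 3, 11, 9] len 4
[5, 3, 11, 9, 8] len 5
[5, 3, 11, 9, 8, 2] len 6
[9, 8, 2, 11] len 4
[9, 8, 2, 11, 3] len 5
Longest all-distinct length: 6.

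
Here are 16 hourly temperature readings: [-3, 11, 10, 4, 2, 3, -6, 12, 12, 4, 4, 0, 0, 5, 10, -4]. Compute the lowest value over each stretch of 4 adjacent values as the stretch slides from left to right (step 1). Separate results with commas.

[-3, 11, 10, 4] → min -3
[11, 10, 4, 2] → min 2
[10, 4, 2, 3] → min 2
[4, 2, 3, -6] → min -6
[2, 3, -6, 12] → min -6
[3, -6, 12, 12] → min -6
[-6, 12, 12, 4] → min -6
[12, 12, 4, 4] → min 4
[12, 4, 4, 0] → min 0
[4, 4, 0, 0] → min 0
[4, 0, 0, 5] → min 0
[0, 0, 5, 10] → min 0
[0, 5, 10, -4] → min -4

-3, 2, 2, -6, -6, -6, -6, 4, 0, 0, 0, 0, -4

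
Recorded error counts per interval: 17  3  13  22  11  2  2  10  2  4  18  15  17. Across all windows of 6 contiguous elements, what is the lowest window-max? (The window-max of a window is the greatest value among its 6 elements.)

11

Window maxs for each of the 8 positions:
17 3 13 22 11 2 → max 22
3 13 22 11 2 2 → max 22
13 22 11 2 2 10 → max 22
22 11 2 2 10 2 → max 22
11 2 2 10 2 4 → max 11
2 2 10 2 4 18 → max 18
2 10 2 4 18 15 → max 18
10 2 4 18 15 17 → max 18
Lowest of these is 11.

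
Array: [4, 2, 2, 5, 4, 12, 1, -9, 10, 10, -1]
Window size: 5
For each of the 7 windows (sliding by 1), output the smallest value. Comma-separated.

2, 2, 1, -9, -9, -9, -9

4 2 2 5 4 → min 2
2 2 5 4 12 → min 2
2 5 4 12 1 → min 1
5 4 12 1 -9 → min -9
4 12 1 -9 10 → min -9
12 1 -9 10 10 → min -9
1 -9 10 10 -1 → min -9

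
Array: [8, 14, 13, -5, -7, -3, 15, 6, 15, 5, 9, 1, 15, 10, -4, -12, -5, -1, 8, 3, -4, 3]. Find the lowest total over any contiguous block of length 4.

Each size-4 window and its sum:
8 14 13 -5 → sum 30
14 13 -5 -7 → sum 15
13 -5 -7 -3 → sum -2
-5 -7 -3 15 → sum 0
-7 -3 15 6 → sum 11
-3 15 6 15 → sum 33
15 6 15 5 → sum 41
6 15 5 9 → sum 35
15 5 9 1 → sum 30
5 9 1 15 → sum 30
9 1 15 10 → sum 35
1 15 10 -4 → sum 22
15 10 -4 -12 → sum 9
10 -4 -12 -5 → sum -11
-4 -12 -5 -1 → sum -22
-12 -5 -1 8 → sum -10
-5 -1 8 3 → sum 5
-1 8 3 -4 → sum 6
8 3 -4 3 → sum 10
Lowest of these is -22.

-22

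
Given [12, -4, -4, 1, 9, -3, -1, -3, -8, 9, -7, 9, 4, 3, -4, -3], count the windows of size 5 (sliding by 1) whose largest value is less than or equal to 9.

12 -4 -4 1 9 → max 12
-4 -4 1 9 -3 → max 9  ≤ 9 ✓
-4 1 9 -3 -1 → max 9  ≤ 9 ✓
1 9 -3 -1 -3 → max 9  ≤ 9 ✓
9 -3 -1 -3 -8 → max 9  ≤ 9 ✓
-3 -1 -3 -8 9 → max 9  ≤ 9 ✓
-1 -3 -8 9 -7 → max 9  ≤ 9 ✓
-3 -8 9 -7 9 → max 9  ≤ 9 ✓
-8 9 -7 9 4 → max 9  ≤ 9 ✓
9 -7 9 4 3 → max 9  ≤ 9 ✓
-7 9 4 3 -4 → max 9  ≤ 9 ✓
9 4 3 -4 -3 → max 9  ≤ 9 ✓
11 windows satisfy the condition.

11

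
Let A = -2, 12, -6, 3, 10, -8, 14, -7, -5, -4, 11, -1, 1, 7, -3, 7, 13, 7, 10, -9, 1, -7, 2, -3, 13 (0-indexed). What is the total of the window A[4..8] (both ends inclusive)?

Elements at indices 4..8: 10, -8, 14, -7, -5
sum(10, -8, 14, -7, -5) = 4

4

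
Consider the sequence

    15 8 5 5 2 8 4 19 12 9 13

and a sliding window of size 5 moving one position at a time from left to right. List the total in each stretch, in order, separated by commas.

Sliding a size-5 window across the 11 values:
[15, 8, 5, 5, 2] → sum 35
[8, 5, 5, 2, 8] → sum 28
[5, 5, 2, 8, 4] → sum 24
[5, 2, 8, 4, 19] → sum 38
[2, 8, 4, 19, 12] → sum 45
[8, 4, 19, 12, 9] → sum 52
[4, 19, 12, 9, 13] → sum 57

35, 28, 24, 38, 45, 52, 57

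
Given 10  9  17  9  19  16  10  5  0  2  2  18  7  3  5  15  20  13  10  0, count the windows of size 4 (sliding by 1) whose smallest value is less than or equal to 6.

12

(10, 9, 17, 9) → min 9
(9, 17, 9, 19) → min 9
(17, 9, 19, 16) → min 9
(9, 19, 16, 10) → min 9
(19, 16, 10, 5) → min 5  ≤ 6 ✓
(16, 10, 5, 0) → min 0  ≤ 6 ✓
(10, 5, 0, 2) → min 0  ≤ 6 ✓
(5, 0, 2, 2) → min 0  ≤ 6 ✓
(0, 2, 2, 18) → min 0  ≤ 6 ✓
(2, 2, 18, 7) → min 2  ≤ 6 ✓
(2, 18, 7, 3) → min 2  ≤ 6 ✓
(18, 7, 3, 5) → min 3  ≤ 6 ✓
(7, 3, 5, 15) → min 3  ≤ 6 ✓
(3, 5, 15, 20) → min 3  ≤ 6 ✓
(5, 15, 20, 13) → min 5  ≤ 6 ✓
(15, 20, 13, 10) → min 10
(20, 13, 10, 0) → min 0  ≤ 6 ✓
12 windows satisfy the condition.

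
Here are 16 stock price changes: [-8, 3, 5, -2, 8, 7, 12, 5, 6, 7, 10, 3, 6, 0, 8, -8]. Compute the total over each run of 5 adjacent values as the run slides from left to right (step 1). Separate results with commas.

[-8, 3, 5, -2, 8] → sum 6
[3, 5, -2, 8, 7] → sum 21
[5, -2, 8, 7, 12] → sum 30
[-2, 8, 7, 12, 5] → sum 30
[8, 7, 12, 5, 6] → sum 38
[7, 12, 5, 6, 7] → sum 37
[12, 5, 6, 7, 10] → sum 40
[5, 6, 7, 10, 3] → sum 31
[6, 7, 10, 3, 6] → sum 32
[7, 10, 3, 6, 0] → sum 26
[10, 3, 6, 0, 8] → sum 27
[3, 6, 0, 8, -8] → sum 9

6, 21, 30, 30, 38, 37, 40, 31, 32, 26, 27, 9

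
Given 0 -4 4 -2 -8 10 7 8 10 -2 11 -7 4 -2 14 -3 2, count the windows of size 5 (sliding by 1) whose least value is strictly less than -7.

5

[0, -4, 4, -2, -8] → min -8  < -7 ✓
[-4, 4, -2, -8, 10] → min -8  < -7 ✓
[4, -2, -8, 10, 7] → min -8  < -7 ✓
[-2, -8, 10, 7, 8] → min -8  < -7 ✓
[-8, 10, 7, 8, 10] → min -8  < -7 ✓
[10, 7, 8, 10, -2] → min -2
[7, 8, 10, -2, 11] → min -2
[8, 10, -2, 11, -7] → min -7
[10, -2, 11, -7, 4] → min -7
[-2, 11, -7, 4, -2] → min -7
[11, -7, 4, -2, 14] → min -7
[-7, 4, -2, 14, -3] → min -7
[4, -2, 14, -3, 2] → min -3
5 windows satisfy the condition.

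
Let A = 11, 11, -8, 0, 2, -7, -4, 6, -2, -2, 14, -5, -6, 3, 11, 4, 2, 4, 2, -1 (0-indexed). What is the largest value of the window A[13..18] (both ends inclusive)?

Elements at indices 13..18: 3, 11, 4, 2, 4, 2
max(3, 11, 4, 2, 4, 2) = 11

11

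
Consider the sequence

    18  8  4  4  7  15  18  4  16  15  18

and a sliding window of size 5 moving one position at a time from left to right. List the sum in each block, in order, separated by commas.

(18, 8, 4, 4, 7) → sum 41
(8, 4, 4, 7, 15) → sum 38
(4, 4, 7, 15, 18) → sum 48
(4, 7, 15, 18, 4) → sum 48
(7, 15, 18, 4, 16) → sum 60
(15, 18, 4, 16, 15) → sum 68
(18, 4, 16, 15, 18) → sum 71

41, 38, 48, 48, 60, 68, 71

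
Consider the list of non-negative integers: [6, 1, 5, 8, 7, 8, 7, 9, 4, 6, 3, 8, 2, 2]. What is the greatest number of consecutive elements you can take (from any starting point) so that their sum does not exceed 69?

12

Extend to the right; shrink from the left whenever the sum exceeds 69:
add 6: [6] sum 6, len 1
add 1: [6, 1] sum 7, len 2
add 5: [6, 1, 5] sum 12, len 3
add 8: [6, 1, 5, 8] sum 20, len 4
add 7: [6, 1, 5, 8, 7] sum 27, len 5
add 8: [6, 1, 5, 8, 7, 8] sum 35, len 6
add 7: [6, 1, 5, 8, 7, 8, 7] sum 42, len 7
add 9: [6, 1, 5, 8, 7, 8, 7, 9] sum 51, len 8
add 4: [6, 1, 5, 8, 7, 8, 7, 9, 4] sum 55, len 9
add 6: [6, 1, 5, 8, 7, 8, 7, 9, 4, 6] sum 61, len 10
add 3: [6, 1, 5, 8, 7, 8, 7, 9, 4, 6, 3] sum 64, len 11
add 8: [1, 5, 8, 7, 8, 7, 9, 4, 6, 3, 8] sum 66, len 11
add 2: [1, 5, 8, 7, 8, 7, 9, 4, 6, 3, 8, 2] sum 68, len 12
add 2: [5, 8, 7, 8, 7, 9, 4, 6, 3, 8, 2, 2] sum 69, len 12
Longest length seen: 12.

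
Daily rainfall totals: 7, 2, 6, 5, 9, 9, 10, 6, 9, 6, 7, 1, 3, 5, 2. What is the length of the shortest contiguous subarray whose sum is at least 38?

Extend right; whenever the sum reaches 38, record the length and shrink from the left:
add 7: running sum 7 < 38
add 2: running sum 9 < 38
add 6: running sum 15 < 38
add 5: running sum 20 < 38
add 9: running sum 29 < 38
end 5: [7, 2, 6, 5, 9, 9] sum 38, len 6
end 6: [6, 5, 9, 9, 10] sum 39, len 5
end 7: [5, 9, 9, 10, 6] sum 39, len 5
end 8: [9, 9, 10, 6, 9] sum 43, len 5
end 9: [9, 10, 6, 9, 6] sum 40, len 5
end 10: [10, 6, 9, 6, 7] sum 38, len 5
end 11: [10, 6, 9, 6, 7, 1] sum 39, len 6
end 12: [10, 6, 9, 6, 7, 1, 3] sum 42, len 7
end 13: [10, 6, 9, 6, 7, 1, 3, 5] sum 47, len 8
end 14: [6, 9, 6, 7, 1, 3, 5, 2] sum 39, len 8
Shortest qualifying length: 5.

5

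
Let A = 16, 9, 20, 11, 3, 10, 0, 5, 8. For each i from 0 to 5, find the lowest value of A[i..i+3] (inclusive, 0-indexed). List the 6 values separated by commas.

9, 3, 3, 0, 0, 0

Sliding a size-4 window across the 9 values:
(16, 9, 20, 11) → min 9
(9, 20, 11, 3) → min 3
(20, 11, 3, 10) → min 3
(11, 3, 10, 0) → min 0
(3, 10, 0, 5) → min 0
(10, 0, 5, 8) → min 0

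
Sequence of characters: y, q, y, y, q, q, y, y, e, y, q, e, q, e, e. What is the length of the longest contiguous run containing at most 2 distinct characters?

8

[y] 1 distinct, len 1
[y, q] 2 distinct, len 2
[y, q, y] 2 distinct, len 3
[y, q, y, y] 2 distinct, len 4
[y, q, y, y, q] 2 distinct, len 5
[y, q, y, y, q, q] 2 distinct, len 6
[y, q, y, y, q, q, y] 2 distinct, len 7
[y, q, y, y, q, q, y, y] 2 distinct, len 8
[y, y, e] 2 distinct, len 3
[y, y, e, y] 2 distinct, len 4
[y, q] 2 distinct, len 2
[q, e] 2 distinct, len 2
[q, e, q] 2 distinct, len 3
[q, e, q, e] 2 distinct, len 4
[q, e, q, e, e] 2 distinct, len 5
Longest length with ≤2 distinct: 8.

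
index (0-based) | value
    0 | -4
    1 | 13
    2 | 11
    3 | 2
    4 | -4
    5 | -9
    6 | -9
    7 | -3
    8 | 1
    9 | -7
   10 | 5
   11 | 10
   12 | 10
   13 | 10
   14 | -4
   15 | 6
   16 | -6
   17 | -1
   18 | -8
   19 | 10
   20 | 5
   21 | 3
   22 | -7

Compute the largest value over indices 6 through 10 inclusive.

5

Elements at indices 6..10: -9, -3, 1, -7, 5
max(-9, -3, 1, -7, 5) = 5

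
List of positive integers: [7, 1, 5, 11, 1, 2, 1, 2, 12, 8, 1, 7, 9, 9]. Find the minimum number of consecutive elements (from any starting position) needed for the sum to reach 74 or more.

14

add 7: running sum 7 < 74
add 1: running sum 8 < 74
add 5: running sum 13 < 74
add 11: running sum 24 < 74
add 1: running sum 25 < 74
add 2: running sum 27 < 74
add 1: running sum 28 < 74
add 2: running sum 30 < 74
add 12: running sum 42 < 74
add 8: running sum 50 < 74
add 1: running sum 51 < 74
add 7: running sum 58 < 74
add 9: running sum 67 < 74
end 13: [7, 1, 5, 11, 1, 2, 1, 2, 12, 8, 1, 7, 9, 9] sum 76, len 14
Shortest qualifying length: 14.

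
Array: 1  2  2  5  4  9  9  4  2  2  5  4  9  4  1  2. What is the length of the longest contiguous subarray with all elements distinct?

4

[1] len 1
[1, 2] len 2
[2] len 1
[2, 5] len 2
[2, 5, 4] len 3
[2, 5, 4, 9] len 4
[9] len 1
[9, 4] len 2
[9, 4, 2] len 3
[2] len 1
[2, 5] len 2
[2, 5, 4] len 3
[2, 5, 4, 9] len 4
[9, 4] len 2
[9, 4, 1] len 3
[9, 4, 1, 2] len 4
Longest all-distinct length: 4.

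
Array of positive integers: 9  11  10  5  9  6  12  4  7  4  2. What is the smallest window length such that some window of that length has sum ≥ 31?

add 9: running sum 9 < 31
add 11: running sum 20 < 31
add 10: running sum 30 < 31
add 5: shortest ending here [9, 11, 10, 5] sum 35, len 4
add 9: shortest ending here [11, 10, 5, 9] sum 35, len 4
add 6: shortest ending here [11, 10, 5, 9, 6] sum 41, len 5
add 12: shortest ending here [5, 9, 6, 12] sum 32, len 4
add 4: shortest ending here [9, 6, 12, 4] sum 31, len 4
add 7: shortest ending here [9, 6, 12, 4, 7] sum 38, len 5
add 4: shortest ending here [6, 12, 4, 7, 4] sum 33, len 5
add 2: shortest ending here [6, 12, 4, 7, 4, 2] sum 35, len 6
Shortest qualifying length: 4.

4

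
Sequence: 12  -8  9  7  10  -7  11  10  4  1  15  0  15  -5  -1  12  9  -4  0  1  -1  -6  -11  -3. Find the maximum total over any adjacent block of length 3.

(12, -8, 9) → sum 13
(-8, 9, 7) → sum 8
(9, 7, 10) → sum 26
(7, 10, -7) → sum 10
(10, -7, 11) → sum 14
(-7, 11, 10) → sum 14
(11, 10, 4) → sum 25
(10, 4, 1) → sum 15
(4, 1, 15) → sum 20
(1, 15, 0) → sum 16
(15, 0, 15) → sum 30
(0, 15, -5) → sum 10
(15, -5, -1) → sum 9
(-5, -1, 12) → sum 6
(-1, 12, 9) → sum 20
(12, 9, -4) → sum 17
(9, -4, 0) → sum 5
(-4, 0, 1) → sum -3
(0, 1, -1) → sum 0
(1, -1, -6) → sum -6
(-1, -6, -11) → sum -18
(-6, -11, -3) → sum -20
Maximum of these is 30.

30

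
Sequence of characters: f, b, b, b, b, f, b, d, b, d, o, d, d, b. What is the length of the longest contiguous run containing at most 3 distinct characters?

10

Extend right; when distinct count exceeds 3, shrink from the left:
add f: window [f] (1 distinct), len 1
add b: window [f, b] (2 distinct), len 2
add b: window [f, b, b] (2 distinct), len 3
add b: window [f, b, b, b] (2 distinct), len 4
add b: window [f, b, b, b, b] (2 distinct), len 5
add f: window [f, b, b, b, b, f] (2 distinct), len 6
add b: window [f, b, b, b, b, f, b] (2 distinct), len 7
add d: window [f, b, b, b, b, f, b, d] (3 distinct), len 8
add b: window [f, b, b, b, b, f, b, d, b] (3 distinct), len 9
add d: window [f, b, b, b, b, f, b, d, b, d] (3 distinct), len 10
add o: window [b, d, b, d, o] (3 distinct), len 5
add d: window [b, d, b, d, o, d] (3 distinct), len 6
add d: window [b, d, b, d, o, d, d] (3 distinct), len 7
add b: window [b, d, b, d, o, d, d, b] (3 distinct), len 8
Longest length with ≤3 distinct: 10.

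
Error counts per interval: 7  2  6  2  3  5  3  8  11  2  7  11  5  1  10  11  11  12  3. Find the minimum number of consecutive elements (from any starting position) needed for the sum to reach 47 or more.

5

add 7: running sum 7 < 47
add 2: running sum 9 < 47
add 6: running sum 15 < 47
add 2: running sum 17 < 47
add 3: running sum 20 < 47
add 5: running sum 25 < 47
add 3: running sum 28 < 47
add 8: running sum 36 < 47
end 8: [7, 2, 6, 2, 3, 5, 3, 8, 11] sum 47, len 9
end 9: [7, 2, 6, 2, 3, 5, 3, 8, 11, 2] sum 49, len 10
end 10: [6, 2, 3, 5, 3, 8, 11, 2, 7] sum 47, len 9
end 11: [5, 3, 8, 11, 2, 7, 11] sum 47, len 7
end 12: [3, 8, 11, 2, 7, 11, 5] sum 47, len 7
end 13: [3, 8, 11, 2, 7, 11, 5, 1] sum 48, len 8
end 14: [11, 2, 7, 11, 5, 1, 10] sum 47, len 7
end 15: [2, 7, 11, 5, 1, 10, 11] sum 47, len 7
end 16: [11, 5, 1, 10, 11, 11] sum 49, len 6
end 17: [5, 1, 10, 11, 11, 12] sum 50, len 6
end 18: [10, 11, 11, 12, 3] sum 47, len 5
Shortest qualifying length: 5.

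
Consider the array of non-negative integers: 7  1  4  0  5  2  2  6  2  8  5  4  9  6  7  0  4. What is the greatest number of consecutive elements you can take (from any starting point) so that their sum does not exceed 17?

[7] sum 7 len 1
[7, 1] sum 8 len 2
[7, 1, 4] sum 12 len 3
[7, 1, 4, 0] sum 12 len 4
[7, 1, 4, 0, 5] sum 17 len 5
[1, 4, 0, 5, 2] sum 12 len 5
[1, 4, 0, 5, 2, 2] sum 14 len 6
[0, 5, 2, 2, 6] sum 15 len 5
[0, 5, 2, 2, 6, 2] sum 17 len 6
[6, 2, 8] sum 16 len 3
[2, 8, 5] sum 15 len 3
[8, 5, 4] sum 17 len 3
[4, 9] sum 13 len 2
[9, 6] sum 15 len 2
[6, 7] sum 13 len 2
[6, 7, 0] sum 13 len 3
[6, 7, 0, 4] sum 17 len 4
Longest length seen: 6.

6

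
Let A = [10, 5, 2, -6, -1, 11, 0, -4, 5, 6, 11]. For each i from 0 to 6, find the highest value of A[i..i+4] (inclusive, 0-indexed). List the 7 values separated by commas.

10, 11, 11, 11, 11, 11, 11

[10, 5, 2, -6, -1] → max 10
[5, 2, -6, -1, 11] → max 11
[2, -6, -1, 11, 0] → max 11
[-6, -1, 11, 0, -4] → max 11
[-1, 11, 0, -4, 5] → max 11
[11, 0, -4, 5, 6] → max 11
[0, -4, 5, 6, 11] → max 11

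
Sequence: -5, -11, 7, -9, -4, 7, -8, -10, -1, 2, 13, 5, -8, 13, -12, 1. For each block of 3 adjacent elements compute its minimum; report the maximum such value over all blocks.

2

Each size-3 window and its min:
(-5, -11, 7) → min -11
(-11, 7, -9) → min -11
(7, -9, -4) → min -9
(-9, -4, 7) → min -9
(-4, 7, -8) → min -8
(7, -8, -10) → min -10
(-8, -10, -1) → min -10
(-10, -1, 2) → min -10
(-1, 2, 13) → min -1
(2, 13, 5) → min 2
(13, 5, -8) → min -8
(5, -8, 13) → min -8
(-8, 13, -12) → min -12
(13, -12, 1) → min -12
Maximum of these is 2.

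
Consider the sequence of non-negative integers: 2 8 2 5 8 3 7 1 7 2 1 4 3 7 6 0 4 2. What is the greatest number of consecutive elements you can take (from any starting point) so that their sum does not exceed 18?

6

[2] sum 2 len 1
[2, 8] sum 10 len 2
[2, 8, 2] sum 12 len 3
[2, 8, 2, 5] sum 17 len 4
[2, 5, 8] sum 15 len 3
[2, 5, 8, 3] sum 18 len 4
[8, 3, 7] sum 18 len 3
[3, 7, 1] sum 11 len 3
[3, 7, 1, 7] sum 18 len 4
[7, 1, 7, 2] sum 17 len 4
[7, 1, 7, 2, 1] sum 18 len 5
[1, 7, 2, 1, 4] sum 15 len 5
[1, 7, 2, 1, 4, 3] sum 18 len 6
[2, 1, 4, 3, 7] sum 17 len 5
[3, 7, 6] sum 16 len 3
[3, 7, 6, 0] sum 16 len 4
[7, 6, 0, 4] sum 17 len 4
[6, 0, 4, 2] sum 12 len 4
Longest length seen: 6.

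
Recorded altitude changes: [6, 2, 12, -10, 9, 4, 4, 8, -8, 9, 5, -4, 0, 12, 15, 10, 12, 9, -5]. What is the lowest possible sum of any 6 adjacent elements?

Each size-6 window and its sum:
(6, 2, 12, -10, 9, 4) → sum 23
(2, 12, -10, 9, 4, 4) → sum 21
(12, -10, 9, 4, 4, 8) → sum 27
(-10, 9, 4, 4, 8, -8) → sum 7
(9, 4, 4, 8, -8, 9) → sum 26
(4, 4, 8, -8, 9, 5) → sum 22
(4, 8, -8, 9, 5, -4) → sum 14
(8, -8, 9, 5, -4, 0) → sum 10
(-8, 9, 5, -4, 0, 12) → sum 14
(9, 5, -4, 0, 12, 15) → sum 37
(5, -4, 0, 12, 15, 10) → sum 38
(-4, 0, 12, 15, 10, 12) → sum 45
(0, 12, 15, 10, 12, 9) → sum 58
(12, 15, 10, 12, 9, -5) → sum 53
Lowest of these is 7.

7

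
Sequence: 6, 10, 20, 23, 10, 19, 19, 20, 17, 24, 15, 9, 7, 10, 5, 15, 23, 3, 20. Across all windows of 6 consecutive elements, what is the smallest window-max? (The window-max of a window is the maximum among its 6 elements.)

15

Window maxs for each of the 14 positions:
6 10 20 23 10 19 → max 23
10 20 23 10 19 19 → max 23
20 23 10 19 19 20 → max 23
23 10 19 19 20 17 → max 23
10 19 19 20 17 24 → max 24
19 19 20 17 24 15 → max 24
19 20 17 24 15 9 → max 24
20 17 24 15 9 7 → max 24
17 24 15 9 7 10 → max 24
24 15 9 7 10 5 → max 24
15 9 7 10 5 15 → max 15
9 7 10 5 15 23 → max 23
7 10 5 15 23 3 → max 23
10 5 15 23 3 20 → max 23
Smallest of these is 15.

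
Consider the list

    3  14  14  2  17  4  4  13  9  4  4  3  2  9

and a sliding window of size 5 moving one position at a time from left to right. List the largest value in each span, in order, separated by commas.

17, 17, 17, 17, 17, 13, 13, 13, 9, 9

3 14 14 2 17 → max 17
14 14 2 17 4 → max 17
14 2 17 4 4 → max 17
2 17 4 4 13 → max 17
17 4 4 13 9 → max 17
4 4 13 9 4 → max 13
4 13 9 4 4 → max 13
13 9 4 4 3 → max 13
9 4 4 3 2 → max 9
4 4 3 2 9 → max 9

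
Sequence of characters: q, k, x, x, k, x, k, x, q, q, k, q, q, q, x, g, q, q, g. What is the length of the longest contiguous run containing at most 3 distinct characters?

15

Extend right; when distinct count exceeds 3, shrink from the left:
add q: window [q] (1 distinct), len 1
add k: window [q, k] (2 distinct), len 2
add x: window [q, k, x] (3 distinct), len 3
add x: window [q, k, x, x] (3 distinct), len 4
add k: window [q, k, x, x, k] (3 distinct), len 5
add x: window [q, k, x, x, k, x] (3 distinct), len 6
add k: window [q, k, x, x, k, x, k] (3 distinct), len 7
add x: window [q, k, x, x, k, x, k, x] (3 distinct), len 8
add q: window [q, k, x, x, k, x, k, x, q] (3 distinct), len 9
add q: window [q, k, x, x, k, x, k, x, q, q] (3 distinct), len 10
add k: window [q, k, x, x, k, x, k, x, q, q, k] (3 distinct), len 11
add q: window [q, k, x, x, k, x, k, x, q, q, k, q] (3 distinct), len 12
add q: window [q, k, x, x, k, x, k, x, q, q, k, q, q] (3 distinct), len 13
add q: window [q, k, x, x, k, x, k, x, q, q, k, q, q, q] (3 distinct), len 14
add x: window [q, k, x, x, k, x, k, x, q, q, k, q, q, q, x] (3 distinct), len 15
add g: window [q, q, q, x, g] (3 distinct), len 5
add q: window [q, q, q, x, g, q] (3 distinct), len 6
add q: window [q, q, q, x, g, q, q] (3 distinct), len 7
add g: window [q, q, q, x, g, q, q, g] (3 distinct), len 8
Longest length with ≤3 distinct: 15.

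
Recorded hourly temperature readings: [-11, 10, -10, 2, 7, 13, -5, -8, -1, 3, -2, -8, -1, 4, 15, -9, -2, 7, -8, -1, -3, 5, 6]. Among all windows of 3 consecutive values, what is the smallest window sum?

-14

(-11, 10, -10) → sum -11
(10, -10, 2) → sum 2
(-10, 2, 7) → sum -1
(2, 7, 13) → sum 22
(7, 13, -5) → sum 15
(13, -5, -8) → sum 0
(-5, -8, -1) → sum -14
(-8, -1, 3) → sum -6
(-1, 3, -2) → sum 0
(3, -2, -8) → sum -7
(-2, -8, -1) → sum -11
(-8, -1, 4) → sum -5
(-1, 4, 15) → sum 18
(4, 15, -9) → sum 10
(15, -9, -2) → sum 4
(-9, -2, 7) → sum -4
(-2, 7, -8) → sum -3
(7, -8, -1) → sum -2
(-8, -1, -3) → sum -12
(-1, -3, 5) → sum 1
(-3, 5, 6) → sum 8
Smallest of these is -14.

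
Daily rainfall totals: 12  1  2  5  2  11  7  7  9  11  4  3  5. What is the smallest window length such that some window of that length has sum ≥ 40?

5

Extend right; whenever the sum reaches 40, record the length and shrink from the left:
add 12: running sum 12 < 40
add 1: running sum 13 < 40
add 2: running sum 15 < 40
add 5: running sum 20 < 40
add 2: running sum 22 < 40
add 11: running sum 33 < 40
add 7: shortest ending here [12, 1, 2, 5, 2, 11, 7] sum 40, len 7
add 7: shortest ending here [12, 1, 2, 5, 2, 11, 7, 7] sum 47, len 8
add 9: shortest ending here [5, 2, 11, 7, 7, 9] sum 41, len 6
add 11: shortest ending here [11, 7, 7, 9, 11] sum 45, len 5
add 4: shortest ending here [11, 7, 7, 9, 11, 4] sum 49, len 6
add 3: shortest ending here [7, 7, 9, 11, 4, 3] sum 41, len 6
add 5: shortest ending here [7, 7, 9, 11, 4, 3, 5] sum 46, len 7
Shortest qualifying length: 5.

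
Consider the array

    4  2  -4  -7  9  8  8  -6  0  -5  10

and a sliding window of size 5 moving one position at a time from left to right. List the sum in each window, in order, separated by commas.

Sliding a size-5 window across the 11 values:
4 2 -4 -7 9 → sum 4
2 -4 -7 9 8 → sum 8
-4 -7 9 8 8 → sum 14
-7 9 8 8 -6 → sum 12
9 8 8 -6 0 → sum 19
8 8 -6 0 -5 → sum 5
8 -6 0 -5 10 → sum 7

4, 8, 14, 12, 19, 5, 7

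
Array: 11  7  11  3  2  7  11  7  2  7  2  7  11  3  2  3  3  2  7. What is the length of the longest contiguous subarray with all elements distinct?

add 11: [11] len 1
add 7: [11, 7] len 2
add 11 (repeat 11, move left end past it): [7, 11] len 2
add 3: [7, 11, 3] len 3
add 2: [7, 11, 3, 2] len 4
add 7 (repeat 7, move left end past it): [11, 3, 2, 7] len 4
add 11 (repeat 11, move left end past it): [3, 2, 7, 11] len 4
add 7 (repeat 7, move left end past it): [11, 7] len 2
add 2: [11, 7, 2] len 3
add 7 (repeat 7, move left end past it): [2, 7] len 2
add 2 (repeat 2, move left end past it): [7, 2] len 2
add 7 (repeat 7, move left end past it): [2, 7] len 2
add 11: [2, 7, 11] len 3
add 3: [2, 7, 11, 3] len 4
add 2 (repeat 2, move left end past it): [7, 11, 3, 2] len 4
add 3 (repeat 3, move left end past it): [2, 3] len 2
add 3 (repeat 3, move left end past it): [3] len 1
add 2: [3, 2] len 2
add 7: [3, 2, 7] len 3
Longest all-distinct length: 4.

4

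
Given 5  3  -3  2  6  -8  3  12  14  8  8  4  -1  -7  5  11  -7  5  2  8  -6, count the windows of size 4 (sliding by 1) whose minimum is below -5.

(5, 3, -3, 2) → min -3
(3, -3, 2, 6) → min -3
(-3, 2, 6, -8) → min -8  < -5 ✓
(2, 6, -8, 3) → min -8  < -5 ✓
(6, -8, 3, 12) → min -8  < -5 ✓
(-8, 3, 12, 14) → min -8  < -5 ✓
(3, 12, 14, 8) → min 3
(12, 14, 8, 8) → min 8
(14, 8, 8, 4) → min 4
(8, 8, 4, -1) → min -1
(8, 4, -1, -7) → min -7  < -5 ✓
(4, -1, -7, 5) → min -7  < -5 ✓
(-1, -7, 5, 11) → min -7  < -5 ✓
(-7, 5, 11, -7) → min -7  < -5 ✓
(5, 11, -7, 5) → min -7  < -5 ✓
(11, -7, 5, 2) → min -7  < -5 ✓
(-7, 5, 2, 8) → min -7  < -5 ✓
(5, 2, 8, -6) → min -6  < -5 ✓
12 windows satisfy the condition.

12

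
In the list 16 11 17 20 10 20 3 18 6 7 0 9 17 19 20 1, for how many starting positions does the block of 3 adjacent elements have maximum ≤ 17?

[16, 11, 17] → max 17  ≤ 17 ✓
[11, 17, 20] → max 20
[17, 20, 10] → max 20
[20, 10, 20] → max 20
[10, 20, 3] → max 20
[20, 3, 18] → max 20
[3, 18, 6] → max 18
[18, 6, 7] → max 18
[6, 7, 0] → max 7  ≤ 17 ✓
[7, 0, 9] → max 9  ≤ 17 ✓
[0, 9, 17] → max 17  ≤ 17 ✓
[9, 17, 19] → max 19
[17, 19, 20] → max 20
[19, 20, 1] → max 20
4 windows satisfy the condition.

4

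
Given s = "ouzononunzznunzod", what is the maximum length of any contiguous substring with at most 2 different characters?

add o: window [o] (1 distinct), len 1
add u: window [o, u] (2 distinct), len 2
add z: window [u, z] (2 distinct), len 2
add o: window [z, o] (2 distinct), len 2
add n: window [o, n] (2 distinct), len 2
add o: window [o, n, o] (2 distinct), len 3
add n: window [o, n, o, n] (2 distinct), len 4
add u: window [n, u] (2 distinct), len 2
add n: window [n, u, n] (2 distinct), len 3
add z: window [n, z] (2 distinct), len 2
add z: window [n, z, z] (2 distinct), len 3
add n: window [n, z, z, n] (2 distinct), len 4
add u: window [n, u] (2 distinct), len 2
add n: window [n, u, n] (2 distinct), len 3
add z: window [n, z] (2 distinct), len 2
add o: window [z, o] (2 distinct), len 2
add d: window [o, d] (2 distinct), len 2
Longest length with ≤2 distinct: 4.

4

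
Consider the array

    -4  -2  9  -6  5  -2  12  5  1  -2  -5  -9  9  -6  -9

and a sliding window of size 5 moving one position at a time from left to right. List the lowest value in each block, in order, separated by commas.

-6, -6, -6, -6, -2, -2, -5, -9, -9, -9, -9

(-4, -2, 9, -6, 5) → min -6
(-2, 9, -6, 5, -2) → min -6
(9, -6, 5, -2, 12) → min -6
(-6, 5, -2, 12, 5) → min -6
(5, -2, 12, 5, 1) → min -2
(-2, 12, 5, 1, -2) → min -2
(12, 5, 1, -2, -5) → min -5
(5, 1, -2, -5, -9) → min -9
(1, -2, -5, -9, 9) → min -9
(-2, -5, -9, 9, -6) → min -9
(-5, -9, 9, -6, -9) → min -9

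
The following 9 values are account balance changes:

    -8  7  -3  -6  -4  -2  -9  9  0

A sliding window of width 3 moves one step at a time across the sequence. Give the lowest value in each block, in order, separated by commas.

-8, -6, -6, -6, -9, -9, -9

-8 7 -3 → min -8
7 -3 -6 → min -6
-3 -6 -4 → min -6
-6 -4 -2 → min -6
-4 -2 -9 → min -9
-2 -9 9 → min -9
-9 9 0 → min -9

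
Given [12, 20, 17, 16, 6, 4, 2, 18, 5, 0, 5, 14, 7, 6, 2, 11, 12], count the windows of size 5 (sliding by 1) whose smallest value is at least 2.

(12, 20, 17, 16, 6) → min 6  ≥ 2 ✓
(20, 17, 16, 6, 4) → min 4  ≥ 2 ✓
(17, 16, 6, 4, 2) → min 2  ≥ 2 ✓
(16, 6, 4, 2, 18) → min 2  ≥ 2 ✓
(6, 4, 2, 18, 5) → min 2  ≥ 2 ✓
(4, 2, 18, 5, 0) → min 0
(2, 18, 5, 0, 5) → min 0
(18, 5, 0, 5, 14) → min 0
(5, 0, 5, 14, 7) → min 0
(0, 5, 14, 7, 6) → min 0
(5, 14, 7, 6, 2) → min 2  ≥ 2 ✓
(14, 7, 6, 2, 11) → min 2  ≥ 2 ✓
(7, 6, 2, 11, 12) → min 2  ≥ 2 ✓
8 windows satisfy the condition.

8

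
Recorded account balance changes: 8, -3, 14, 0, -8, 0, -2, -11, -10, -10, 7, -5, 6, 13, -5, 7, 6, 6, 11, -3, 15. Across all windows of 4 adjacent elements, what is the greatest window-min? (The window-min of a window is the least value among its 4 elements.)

8 -3 14 0 → min -3
-3 14 0 -8 → min -8
14 0 -8 0 → min -8
0 -8 0 -2 → min -8
-8 0 -2 -11 → min -11
0 -2 -11 -10 → min -11
-2 -11 -10 -10 → min -11
-11 -10 -10 7 → min -11
-10 -10 7 -5 → min -10
-10 7 -5 6 → min -10
7 -5 6 13 → min -5
-5 6 13 -5 → min -5
6 13 -5 7 → min -5
13 -5 7 6 → min -5
-5 7 6 6 → min -5
7 6 6 11 → min 6
6 6 11 -3 → min -3
6 11 -3 15 → min -3
Greatest of these is 6.

6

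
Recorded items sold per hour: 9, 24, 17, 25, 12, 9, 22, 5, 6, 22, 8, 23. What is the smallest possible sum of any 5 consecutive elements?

54

Window sums for each of the 8 positions:
[9, 24, 17, 25, 12] → sum 87
[24, 17, 25, 12, 9] → sum 87
[17, 25, 12, 9, 22] → sum 85
[25, 12, 9, 22, 5] → sum 73
[12, 9, 22, 5, 6] → sum 54
[9, 22, 5, 6, 22] → sum 64
[22, 5, 6, 22, 8] → sum 63
[5, 6, 22, 8, 23] → sum 64
Smallest of these is 54.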